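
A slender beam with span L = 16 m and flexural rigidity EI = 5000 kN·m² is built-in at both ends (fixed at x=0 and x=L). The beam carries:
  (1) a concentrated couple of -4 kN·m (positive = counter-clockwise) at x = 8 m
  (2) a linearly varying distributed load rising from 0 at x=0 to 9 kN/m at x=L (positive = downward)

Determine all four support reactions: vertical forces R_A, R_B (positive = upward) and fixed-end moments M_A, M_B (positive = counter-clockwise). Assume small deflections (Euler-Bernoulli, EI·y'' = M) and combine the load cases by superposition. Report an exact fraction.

R_A = 849/40 kN, M_A = 379/5 kN·m, R_B = 2031/40 kN, M_B = -581/5 kN·m

Load 1 — applied couple M₀=-4 kN·m at a=8 m (b=L-a=8):
  R_A = 6M₀ab/L³ = 6·(-4)·8·8/16³ = -3/8 kN
  M_A = M₀b(2a-b)/L² = (-4)·8·(2·8-8)/16² = -1 kN·m
  R_B = -6M₀ab/L³ = -6·(-4)·8·8/16³ = 3/8 kN
  M_B = M₀a(2b-a)/L² = (-4)·8·(2·8-8)/16² = -1 kN·m
Load 2 — triangular load w₀=9 kN/m (0→w₀ over full span):
  R_A = 3w₀L/20 = 3·9·16/20 = 108/5 kN
  M_A = w₀L²/30 = 9·16²/30 = 384/5 kN·m
  R_B = 7w₀L/20 = 7·9·16/20 = 252/5 kN
  M_B = -w₀L²/20 = -9·16²/20 = -576/5 kN·m
Superposition: R_A = 849/40 kN, M_A = 379/5 kN·m, R_B = 2031/40 kN, M_B = -581/5 kN·m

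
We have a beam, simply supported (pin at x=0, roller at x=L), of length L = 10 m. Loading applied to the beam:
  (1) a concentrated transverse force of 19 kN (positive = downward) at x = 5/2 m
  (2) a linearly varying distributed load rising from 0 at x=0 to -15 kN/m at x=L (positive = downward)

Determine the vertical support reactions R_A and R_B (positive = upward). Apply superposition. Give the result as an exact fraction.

Load 1 — point force P=19 kN at a=5/2 m (b=L-a=15/2):
  R_A = Pb/L = 19·(15/2)/10 = 57/4 kN
  R_B = Pa/L = 19·(5/2)/10 = 19/4 kN
Load 2 — triangular load w₀=-15 kN/m (0→w₀ over full span):
  R_A = w₀L/6 = (-15)·10/6 = -25 kN
  R_B = w₀L/3 = (-15)·10/3 = -50 kN
Superposition: R_A = -43/4 kN, R_B = -181/4 kN

R_A = -43/4 kN, R_B = -181/4 kN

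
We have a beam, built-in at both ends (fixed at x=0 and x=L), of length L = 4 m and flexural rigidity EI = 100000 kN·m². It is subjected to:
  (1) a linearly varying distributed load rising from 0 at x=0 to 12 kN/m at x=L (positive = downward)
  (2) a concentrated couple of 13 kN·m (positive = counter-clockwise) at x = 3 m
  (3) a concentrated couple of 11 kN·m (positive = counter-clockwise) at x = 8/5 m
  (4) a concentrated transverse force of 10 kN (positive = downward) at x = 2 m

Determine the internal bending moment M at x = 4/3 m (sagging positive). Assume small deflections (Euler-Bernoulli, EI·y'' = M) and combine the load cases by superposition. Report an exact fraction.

M(4/3) = 91303/10800 kN·m

Load 1 — triangular load w₀=12 kN/m (0→w₀ over full span):
  M_1 = 3w₀Lx/20 - w₀L²/30 - w₀x³/(6L) = 3·12·4·(4/3)/20 - 12·4²/30 - 12·(4/3)³/(6·4) = 272/135 kN·m
Load 2 — applied couple M₀=13 kN·m at a=3 m (b=L-a=1):
  M_2 = R_Ax - M_A  [x≤a] with R_A=117/32, M_A=65/16 = (117/32)·(4/3) - (65/16) = 13/16 kN·m
Load 3 — applied couple M₀=11 kN·m at a=8/5 m (b=L-a=12/5):
  M_3 = R_Ax - M_A  [x≤a] with R_A=99/25, M_A=33/25 = (99/25)·(4/3) - (33/25) = 99/25 kN·m
Load 4 — point force P=10 kN at a=2 m (b=L-a=2):
  M_4 = Pb²(3a+b)x/L³ - Pab²/L²  [x≤a] = 10·2²·(3·2+2)·(4/3)/4³ - 10·2·2²/4² = 5/3 kN·m
Superposition: M = Σ M_i = 91303/10800 kN·m ≈ 8.453981 kN·m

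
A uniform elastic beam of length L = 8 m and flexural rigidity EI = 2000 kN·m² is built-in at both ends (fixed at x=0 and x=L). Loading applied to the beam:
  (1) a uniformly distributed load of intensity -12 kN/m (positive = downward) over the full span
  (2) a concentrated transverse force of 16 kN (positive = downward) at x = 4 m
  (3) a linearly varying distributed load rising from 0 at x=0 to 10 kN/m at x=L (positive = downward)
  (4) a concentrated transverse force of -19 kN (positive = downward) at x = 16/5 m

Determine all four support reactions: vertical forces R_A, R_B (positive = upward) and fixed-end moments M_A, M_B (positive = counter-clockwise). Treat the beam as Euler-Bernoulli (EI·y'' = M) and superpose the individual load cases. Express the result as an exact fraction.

R_A = -5039/125 kN, M_A = -18208/375 kN·m, R_B = -2336/125 kN, M_B = 3824/125 kN·m

Load 1 — uniform load w=-12 kN/m over full span:
  R_A = wL/2 = (-12)·8/2 = -48 kN
  M_A = wL²/12 = (-12)·8²/12 = -64 kN·m
  R_B = wL/2 = (-12)·8/2 = -48 kN
  M_B = -wL²/12 = -(-12)·8²/12 = 64 kN·m
Load 2 — point force P=16 kN at a=4 m (b=L-a=4):
  R_A = Pb²(3a+b)/L³ = 16·4²·(3·4+4)/8³ = 8 kN
  M_A = Pab²/L² = 16·4·4²/8² = 16 kN·m
  R_B = Pa²(a+3b)/L³ = 16·4²·(4+3·4)/8³ = 8 kN
  M_B = -Pa²b/L² = -16·4²·4/8² = -16 kN·m
Load 3 — triangular load w₀=10 kN/m (0→w₀ over full span):
  R_A = 3w₀L/20 = 3·10·8/20 = 12 kN
  M_A = w₀L²/30 = 10·8²/30 = 64/3 kN·m
  R_B = 7w₀L/20 = 7·10·8/20 = 28 kN
  M_B = -w₀L²/20 = -10·8²/20 = -32 kN·m
Load 4 — point force P=-19 kN at a=16/5 m (b=L-a=24/5):
  R_A = Pb²(3a+b)/L³ = (-19)·(24/5)²·(3·(16/5)+(24/5))/8³ = -1539/125 kN
  M_A = Pab²/L² = (-19)·(16/5)·(24/5)²/8² = -2736/125 kN·m
  R_B = Pa²(a+3b)/L³ = (-19)·(16/5)²·((16/5)+3·(24/5))/8³ = -836/125 kN
  M_B = -Pa²b/L² = -(-19)·(16/5)²·(24/5)/8² = 1824/125 kN·m
Superposition: R_A = -5039/125 kN, M_A = -18208/375 kN·m, R_B = -2336/125 kN, M_B = 3824/125 kN·m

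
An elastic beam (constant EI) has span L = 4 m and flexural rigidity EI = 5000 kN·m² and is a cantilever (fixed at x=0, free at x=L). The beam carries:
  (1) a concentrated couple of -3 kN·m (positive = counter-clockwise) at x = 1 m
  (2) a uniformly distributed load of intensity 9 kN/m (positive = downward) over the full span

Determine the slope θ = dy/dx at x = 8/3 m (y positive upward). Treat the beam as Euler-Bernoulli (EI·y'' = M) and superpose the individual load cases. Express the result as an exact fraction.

θ(8/3) = -859/45000 rad

Load 1 — applied couple M₀=-3 kN·m at a=1 m (b=L-a=3):
  θ_1 = M₀a/EI  [x>a] = (-3)·1/5000 = -3/5000 rad
Load 2 — uniform load w=9 kN/m over full span:
  θ_2 = -wx(x²-3Lx+3L²)/(6EI) = -9·(8/3)·((8/3)²-3·4·(8/3)+3·4²)/(6·5000) = -104/5625 rad
Superposition: θ = Σ θ_i = -859/45000 rad ≈ -0.019089 rad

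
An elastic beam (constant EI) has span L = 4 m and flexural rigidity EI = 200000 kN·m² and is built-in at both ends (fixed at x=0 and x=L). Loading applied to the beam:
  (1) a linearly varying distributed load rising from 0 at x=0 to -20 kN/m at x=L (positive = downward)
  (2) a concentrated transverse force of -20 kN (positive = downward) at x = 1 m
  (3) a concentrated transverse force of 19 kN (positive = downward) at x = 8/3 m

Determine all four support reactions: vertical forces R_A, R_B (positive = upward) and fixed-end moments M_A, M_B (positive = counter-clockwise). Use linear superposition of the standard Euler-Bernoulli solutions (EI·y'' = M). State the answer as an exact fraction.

R_A = -5173/216 kN, M_A = -1759/108 kN·m, R_B = -3683/216 kN, M_B = 917/108 kN·m

Load 1 — triangular load w₀=-20 kN/m (0→w₀ over full span):
  R_A = 3w₀L/20 = 3·(-20)·4/20 = -12 kN
  M_A = w₀L²/30 = (-20)·4²/30 = -32/3 kN·m
  R_B = 7w₀L/20 = 7·(-20)·4/20 = -28 kN
  M_B = -w₀L²/20 = -(-20)·4²/20 = 16 kN·m
Load 2 — point force P=-20 kN at a=1 m (b=L-a=3):
  R_A = Pb²(3a+b)/L³ = (-20)·3²·(3·1+3)/4³ = -135/8 kN
  M_A = Pab²/L² = (-20)·1·3²/4² = -45/4 kN·m
  R_B = Pa²(a+3b)/L³ = (-20)·1²·(1+3·3)/4³ = -25/8 kN
  M_B = -Pa²b/L² = -(-20)·1²·3/4² = 15/4 kN·m
Load 3 — point force P=19 kN at a=8/3 m (b=L-a=4/3):
  R_A = Pb²(3a+b)/L³ = 19·(4/3)²·(3·(8/3)+(4/3))/4³ = 133/27 kN
  M_A = Pab²/L² = 19·(8/3)·(4/3)²/4² = 152/27 kN·m
  R_B = Pa²(a+3b)/L³ = 19·(8/3)²·((8/3)+3·(4/3))/4³ = 380/27 kN
  M_B = -Pa²b/L² = -19·(8/3)²·(4/3)/4² = -304/27 kN·m
Superposition: R_A = -5173/216 kN, M_A = -1759/108 kN·m, R_B = -3683/216 kN, M_B = 917/108 kN·m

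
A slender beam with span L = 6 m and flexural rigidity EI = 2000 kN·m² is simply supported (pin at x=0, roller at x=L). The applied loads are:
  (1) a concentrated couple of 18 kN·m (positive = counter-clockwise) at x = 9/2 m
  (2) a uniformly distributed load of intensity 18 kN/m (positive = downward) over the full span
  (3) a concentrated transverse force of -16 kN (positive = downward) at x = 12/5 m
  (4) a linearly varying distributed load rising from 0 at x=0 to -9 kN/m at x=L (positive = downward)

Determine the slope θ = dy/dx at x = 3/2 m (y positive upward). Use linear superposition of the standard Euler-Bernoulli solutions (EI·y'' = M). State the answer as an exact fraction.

θ(3/2) = -2194227/64000000 rad

Load 1 — applied couple M₀=18 kN·m at a=9/2 m (b=L-a=3/2):
  θ_1 = (M₀x²/(2L)+C₁)/EI  [x≤a] with C₁=M₀(3b²-L²)/(6L)=-117/8 = (18·(3/2)²/(2·6)+(-117/8))/2000 = -9/1600 rad
Load 2 — uniform load w=18 kN/m over full span:
  θ_2 = -w(L³-6Lx²+4x³)/(24EI) = -18·(6³-6·6·(3/2)²+4·(3/2)³)/(24·2000) = -891/16000 rad
Load 3 — point force P=-16 kN at a=12/5 m (b=L-a=18/5):
  θ_3 = -Pb(L²-b²-3x²)/(6LEI)  [x≤a] = -(-16)·(18/5)·(6²-(18/5)²-3·(3/2)²)/(6·6·2000) = 1629/125000 rad
Load 4 — triangular load w₀=-9 kN/m (0→w₀ over full span):
  θ_4 = -w₀(7L⁴-30L²x²+15x⁴)/(360LEI) = -(-9)·(7·6⁴-30·6²·(3/2)²+15·(3/2)⁴)/(360·6·2000) = 35829/2560000 rad
Superposition: θ = Σ θ_i = -2194227/64000000 rad ≈ -0.034285 rad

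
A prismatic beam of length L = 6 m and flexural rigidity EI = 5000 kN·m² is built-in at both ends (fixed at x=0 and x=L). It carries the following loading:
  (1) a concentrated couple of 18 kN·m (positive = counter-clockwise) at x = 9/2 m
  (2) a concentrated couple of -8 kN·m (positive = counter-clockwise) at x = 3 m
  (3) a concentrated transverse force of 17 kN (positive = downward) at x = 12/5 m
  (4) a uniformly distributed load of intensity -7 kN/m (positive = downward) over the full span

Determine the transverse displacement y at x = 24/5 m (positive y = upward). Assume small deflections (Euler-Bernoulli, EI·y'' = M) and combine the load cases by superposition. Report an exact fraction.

y(24/5) = 5247/312500000 m

Load 1 — applied couple M₀=18 kN·m at a=9/2 m (b=L-a=3/2):
  y_1 = (R_Ax³/6 - M_Ax²/2 - M₀(x-a)²/2)/EI  [x>a] with R_A=27/8, M_A=45/8 = ((27/8)·(24/5)³/6 - (45/8)·(24/5)²/2 - 18·((24/5)-(9/2))²/2)/5000 = -1701/2500000 m
Load 2 — applied couple M₀=-8 kN·m at a=3 m (b=L-a=3):
  y_2 = (R_Ax³/6 - M_Ax²/2 - M₀(x-a)²/2)/EI  [x>a] with R_A=-2, M_A=-2 = ((-2)·(24/5)³/6 - (-2)·(24/5)²/2 - (-8)·((24/5)-3)²/2)/5000 = -27/156250 m
Load 3 — point force P=17 kN at a=12/5 m (b=L-a=18/5):
  y_3 = -Pa²(L-x)²(3bL-(3b+a)(L-x))/(6L³EI)  [x>a] = -17·(12/5)²·(6-(24/5))²·(3·(18/5)·6-(3·(18/5)+(12/5))·(6-(24/5)))/(6·6³·5000) = -10404/9765625 m
Load 4 — uniform load w=-7 kN/m over full span:
  y_4 = -wx²(L-x)²/(24EI) = -(-7)·(24/5)²·(6-(24/5))²/(24·5000) = 756/390625 m
Superposition: y = Σ y_i = 5247/312500000 m ≈ 0.000017 m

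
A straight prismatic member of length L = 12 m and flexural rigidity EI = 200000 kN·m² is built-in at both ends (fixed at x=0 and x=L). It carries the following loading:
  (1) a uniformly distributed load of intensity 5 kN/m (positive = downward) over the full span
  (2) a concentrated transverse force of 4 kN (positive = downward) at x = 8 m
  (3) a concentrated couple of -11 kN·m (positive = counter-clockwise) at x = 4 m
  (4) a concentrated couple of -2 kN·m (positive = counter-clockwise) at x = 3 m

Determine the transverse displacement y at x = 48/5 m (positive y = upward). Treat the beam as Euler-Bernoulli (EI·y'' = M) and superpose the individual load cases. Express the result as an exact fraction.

Load 1 — uniform load w=5 kN/m over full span:
  y_1 = -wx²(L-x)²/(24EI) = -5·(48/5)²·(12-(48/5))²/(24·200000) = -216/390625 m
Load 2 — point force P=4 kN at a=8 m (b=L-a=4):
  y_2 = -Pa²(L-x)²(3bL-(3b+a)(L-x))/(6L³EI)  [x>a] = -4·8²·(12-(48/5))²·(3·4·12-(3·4+8)·(12-(48/5)))/(6·12³·200000) = -16/234375 m
Load 3 — applied couple M₀=-11 kN·m at a=4 m (b=L-a=8):
  y_3 = (R_Ax³/6 - M_Ax²/2 - M₀(x-a)²/2)/EI  [x>a] with R_A=-11/9, M_A=0 = ((-11/9)·(48/5)³/6 - 0·(48/5)²/2 - (-11)·((48/5)-4)²/2)/200000 = -121/3125000 m
Load 4 — applied couple M₀=-2 kN·m at a=3 m (b=L-a=9):
  y_4 = (R_Ax³/6 - M_Ax²/2 - M₀(x-a)²/2)/EI  [x>a] with R_A=-3/16, M_A=3/8 = ((-3/16)·(48/5)³/6 - (3/8)·(48/5)²/2 - (-2)·((48/5)-3)²/2)/200000 = -171/25000000 m
Superposition: y = Σ y_i = -50009/75000000 m ≈ -0.000667 m

y(48/5) = -50009/75000000 m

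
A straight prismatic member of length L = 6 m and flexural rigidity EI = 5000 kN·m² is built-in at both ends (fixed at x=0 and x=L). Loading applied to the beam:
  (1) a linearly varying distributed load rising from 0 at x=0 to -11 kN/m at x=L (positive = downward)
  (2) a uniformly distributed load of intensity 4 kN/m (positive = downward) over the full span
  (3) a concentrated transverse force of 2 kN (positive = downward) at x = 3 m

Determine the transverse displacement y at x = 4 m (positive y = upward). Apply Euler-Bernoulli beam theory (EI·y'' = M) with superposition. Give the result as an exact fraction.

Load 1 — triangular load w₀=-11 kN/m (0→w₀ over full span):
  y_1 = -w₀x²(L-x)²(x+2L)/(120LEI) = -(-11)·4²·(6-4)²·(4+2·6)/(120·6·5000) = 88/28125 m
Load 2 — uniform load w=4 kN/m over full span:
  y_2 = -wx²(L-x)²/(24EI) = -4·4²·(6-4)²/(24·5000) = -4/1875 m
Load 3 — point force P=2 kN at a=3 m (b=L-a=3):
  y_3 = -Pa²(L-x)²(3bL-(3b+a)(L-x))/(6L³EI)  [x>a] = -2·3²·(6-4)²·(3·3·6-(3·3+3)·(6-4))/(6·6³·5000) = -1/3000 m
Superposition: y = Σ y_i = 149/225000 m ≈ 0.000662 m

y(4) = 149/225000 m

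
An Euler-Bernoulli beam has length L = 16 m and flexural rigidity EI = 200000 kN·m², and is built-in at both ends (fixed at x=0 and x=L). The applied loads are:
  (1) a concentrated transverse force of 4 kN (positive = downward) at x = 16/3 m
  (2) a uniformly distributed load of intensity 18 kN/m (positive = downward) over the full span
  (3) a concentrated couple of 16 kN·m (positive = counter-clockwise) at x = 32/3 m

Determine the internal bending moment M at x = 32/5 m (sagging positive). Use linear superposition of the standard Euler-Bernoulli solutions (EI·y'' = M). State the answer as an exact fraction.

Load 1 — point force P=4 kN at a=16/3 m (b=L-a=32/3):
  M_1 = Pa²(a+3b)(L-x)/L³ - Pa²b/L²  [x>a] = 4·(16/3)²·((16/3)+3·(32/3))·(16-(32/5))/16³ - 4·(16/3)²·(32/3)/16² = 704/135 kN·m
Load 2 — uniform load w=18 kN/m over full span:
  M_2 = wLx/2 - wL²/12 - wx²/2 = 18·16·(32/5)/2 - 18·16²/12 - 18·(32/5)²/2 = 4224/25 kN·m
Load 3 — applied couple M₀=16 kN·m at a=32/3 m (b=L-a=16/3):
  M_3 = R_Ax - M_A  [x≤a] with R_A=4/3, M_A=16/3 = (4/3)·(32/5) - (16/3) = 16/5 kN·m
Superposition: M = Σ M_i = 119728/675 kN·m ≈ 177.374815 kN·m

M(32/5) = 119728/675 kN·m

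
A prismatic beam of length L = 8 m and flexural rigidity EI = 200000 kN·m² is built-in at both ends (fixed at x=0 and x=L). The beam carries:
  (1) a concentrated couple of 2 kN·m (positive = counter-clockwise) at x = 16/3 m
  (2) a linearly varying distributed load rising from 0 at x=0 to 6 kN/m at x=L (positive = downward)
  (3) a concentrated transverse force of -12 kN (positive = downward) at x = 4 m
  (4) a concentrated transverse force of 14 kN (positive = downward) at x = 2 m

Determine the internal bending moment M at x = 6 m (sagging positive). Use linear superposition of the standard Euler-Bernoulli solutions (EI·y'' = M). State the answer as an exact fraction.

M(6) = 223/120 kN·m

Load 1 — applied couple M₀=2 kN·m at a=16/3 m (b=L-a=8/3):
  M_1 = R_Ax - M_A - M₀  [x>a] with R_A=1/3, M_A=2/3 = (1/3)·6 - (2/3) - 2 = -2/3 kN·m
Load 2 — triangular load w₀=6 kN/m (0→w₀ over full span):
  M_2 = 3w₀Lx/20 - w₀L²/30 - w₀x³/(6L) = 3·6·8·6/20 - 6·8²/30 - 6·6³/(6·8) = 17/5 kN·m
Load 3 — point force P=-12 kN at a=4 m (b=L-a=4):
  M_3 = Pa²(a+3b)(L-x)/L³ - Pa²b/L²  [x>a] = (-12)·4²·(4+3·4)·(8-6)/8³ - (-12)·4²·4/8² = 0 kN·m
Load 4 — point force P=14 kN at a=2 m (b=L-a=6):
  M_4 = Pa²(a+3b)(L-x)/L³ - Pa²b/L²  [x>a] = 14·2²·(2+3·6)·(8-6)/8³ - 14·2²·6/8² = -7/8 kN·m
Superposition: M = Σ M_i = 223/120 kN·m ≈ 1.858333 kN·m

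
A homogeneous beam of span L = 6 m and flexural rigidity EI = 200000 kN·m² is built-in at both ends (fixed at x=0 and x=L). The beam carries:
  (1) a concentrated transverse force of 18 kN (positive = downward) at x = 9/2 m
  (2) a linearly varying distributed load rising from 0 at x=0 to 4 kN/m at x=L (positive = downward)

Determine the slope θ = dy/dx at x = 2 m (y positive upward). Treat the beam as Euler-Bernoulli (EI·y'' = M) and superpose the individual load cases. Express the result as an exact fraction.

Load 1 — point force P=18 kN at a=9/2 m (b=L-a=3/2):
  θ_1 = -Pb²x(2aL-(3a+b)x)/(2L³EI)  [x≤a] = -18·(3/2)²·2·(2·(9/2)·6-(3·(9/2)+(3/2))·2)/(2·6³·200000) = -9/400000 rad
Load 2 — triangular load w₀=4 kN/m (0→w₀ over full span):
  θ_2 = -w₀(2x(L-x)(L-2x)(x+2L)+x²(L-x)²)/(120LEI) = -4·(2·2·(6-2)·(6-2·2)·(2+2·6)+2²·(6-2)²)/(120·6·200000) = -2/140625 rad
Superposition: θ = Σ θ_i = -661/18000000 rad ≈ -0.000037 rad

θ(2) = -661/18000000 rad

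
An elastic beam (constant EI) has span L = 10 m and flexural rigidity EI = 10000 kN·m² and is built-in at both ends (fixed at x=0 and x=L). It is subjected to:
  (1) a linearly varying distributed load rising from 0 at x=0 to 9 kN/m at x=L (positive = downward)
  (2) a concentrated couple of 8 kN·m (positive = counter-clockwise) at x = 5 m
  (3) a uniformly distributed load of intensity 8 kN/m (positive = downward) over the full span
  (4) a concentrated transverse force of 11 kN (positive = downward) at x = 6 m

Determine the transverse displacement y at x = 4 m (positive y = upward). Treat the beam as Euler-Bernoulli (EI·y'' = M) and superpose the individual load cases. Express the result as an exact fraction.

Load 1 — triangular load w₀=9 kN/m (0→w₀ over full span):
  y_1 = -w₀x²(L-x)²(x+2L)/(120LEI) = -9·4²·(10-4)²·(4+2·10)/(120·10·10000) = -162/15625 m
Load 2 — applied couple M₀=8 kN·m at a=5 m (b=L-a=5):
  y_2 = (R_Ax³/6 - M_Ax²/2)/EI  [x≤a] with R_A=6/5, M_A=2 = ((6/5)·4³/6 - 2·4²/2)/10000 = -1/3125 m
Load 3 — uniform load w=8 kN/m over full span:
  y_3 = -wx²(L-x)²/(24EI) = -8·4²·(10-4)²/(24·10000) = -12/625 m
Load 4 — point force P=11 kN at a=6 m (b=L-a=4):
  y_4 = -Pb²x²(3aL-(3a+b)x)/(6L³EI)  [x≤a] = -11·4²·4²·(3·6·10-(3·6+4)·4)/(6·10³·10000) = -1012/234375 m
Superposition: y = Σ y_i = -8017/234375 m ≈ -0.034206 m

y(4) = -8017/234375 m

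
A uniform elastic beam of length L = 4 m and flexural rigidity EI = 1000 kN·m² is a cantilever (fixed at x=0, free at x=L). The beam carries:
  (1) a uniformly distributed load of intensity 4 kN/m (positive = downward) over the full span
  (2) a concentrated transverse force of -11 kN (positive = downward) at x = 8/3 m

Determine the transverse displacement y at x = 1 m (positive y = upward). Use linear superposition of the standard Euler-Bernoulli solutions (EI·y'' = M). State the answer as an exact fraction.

y(1) = -1/1500 m

Load 1 — uniform load w=4 kN/m over full span:
  y_1 = -wx²(x²-4Lx+6L²)/(24EI) = -4·1²·(1²-4·4·1+6·4²)/(24·1000) = -27/2000 m
Load 2 — point force P=-11 kN at a=8/3 m (b=L-a=4/3):
  y_2 = -Px²(3a-x)/(6EI)  [x≤a] = -(-11)·1²·(3·(8/3)-1)/(6·1000) = 77/6000 m
Superposition: y = Σ y_i = -1/1500 m ≈ -0.000667 m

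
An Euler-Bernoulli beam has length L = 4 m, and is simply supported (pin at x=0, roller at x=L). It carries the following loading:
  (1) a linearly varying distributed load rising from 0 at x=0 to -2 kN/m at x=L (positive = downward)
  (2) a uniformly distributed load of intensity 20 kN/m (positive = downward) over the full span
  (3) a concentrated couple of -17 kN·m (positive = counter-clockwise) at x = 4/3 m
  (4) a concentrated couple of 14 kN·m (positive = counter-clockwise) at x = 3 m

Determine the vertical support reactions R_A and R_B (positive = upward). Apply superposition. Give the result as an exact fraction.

Load 1 — triangular load w₀=-2 kN/m (0→w₀ over full span):
  R_A = w₀L/6 = (-2)·4/6 = -4/3 kN
  R_B = w₀L/3 = (-2)·4/3 = -8/3 kN
Load 2 — uniform load w=20 kN/m over full span:
  R_A = wL/2 = 20·4/2 = 40 kN
  R_B = wL/2 = 20·4/2 = 40 kN
Load 3 — applied couple M₀=-17 kN·m at a=4/3 m (b=L-a=8/3):
  R_A = M₀/L = (-17)/4 = -17/4 kN
  R_B = -M₀/L = -(-17)/4 = 17/4 kN
Load 4 — applied couple M₀=14 kN·m at a=3 m (b=L-a=1):
  R_A = M₀/L = 14/4 = 7/2 kN
  R_B = -M₀/L = -14/4 = -7/2 kN
Superposition: R_A = 455/12 kN, R_B = 457/12 kN

R_A = 455/12 kN, R_B = 457/12 kN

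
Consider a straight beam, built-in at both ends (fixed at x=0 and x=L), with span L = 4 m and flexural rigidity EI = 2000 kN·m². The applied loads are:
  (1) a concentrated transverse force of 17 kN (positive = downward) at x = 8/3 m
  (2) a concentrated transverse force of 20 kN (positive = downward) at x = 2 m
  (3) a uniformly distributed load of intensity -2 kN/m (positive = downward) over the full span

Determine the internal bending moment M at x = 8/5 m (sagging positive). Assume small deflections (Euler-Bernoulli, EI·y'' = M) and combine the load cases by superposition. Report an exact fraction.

Load 1 — point force P=17 kN at a=8/3 m (b=L-a=4/3):
  M_1 = Pb²(3a+b)x/L³ - Pab²/L²  [x≤a] = 17·(4/3)²·(3·(8/3)+(4/3))·(8/5)/4³ - 17·(8/3)·(4/3)²/4² = 272/135 kN·m
Load 2 — point force P=20 kN at a=2 m (b=L-a=2):
  M_2 = Pb²(3a+b)x/L³ - Pab²/L²  [x≤a] = 20·2²·(3·2+2)·(8/5)/4³ - 20·2·2²/4² = 6 kN·m
Load 3 — uniform load w=-2 kN/m over full span:
  M_3 = wLx/2 - wL²/12 - wx²/2 = (-2)·4·(8/5)/2 - (-2)·4²/12 - (-2)·(8/5)²/2 = -88/75 kN·m
Superposition: M = Σ M_i = 4618/675 kN·m ≈ 6.841481 kN·m

M(8/5) = 4618/675 kN·m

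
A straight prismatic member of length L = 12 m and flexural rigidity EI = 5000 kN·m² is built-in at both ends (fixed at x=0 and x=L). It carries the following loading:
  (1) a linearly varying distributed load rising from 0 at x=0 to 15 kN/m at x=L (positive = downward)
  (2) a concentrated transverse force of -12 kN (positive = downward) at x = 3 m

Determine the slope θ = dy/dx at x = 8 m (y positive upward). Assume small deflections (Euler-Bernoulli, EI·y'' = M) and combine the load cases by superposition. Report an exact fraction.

θ(8) = 47/3750 rad

Load 1 — triangular load w₀=15 kN/m (0→w₀ over full span):
  θ_1 = -w₀(2x(L-x)(L-2x)(x+2L)+x²(L-x)²)/(120LEI) = -15·(2·8·(12-8)·(12-2·8)·(8+2·12)+8²·(12-8)²)/(120·12·5000) = 28/1875 rad
Load 2 — point force P=-12 kN at a=3 m (b=L-a=9):
  θ_2 = Pa²(L-x)(2bL-(3b+a)(L-x))/(2L³EI)  [x>a] = (-12)·3²·(12-8)·(2·9·12-(3·9+3)·(12-8))/(2·12³·5000) = -3/1250 rad
Superposition: θ = Σ θ_i = 47/3750 rad ≈ 0.012533 rad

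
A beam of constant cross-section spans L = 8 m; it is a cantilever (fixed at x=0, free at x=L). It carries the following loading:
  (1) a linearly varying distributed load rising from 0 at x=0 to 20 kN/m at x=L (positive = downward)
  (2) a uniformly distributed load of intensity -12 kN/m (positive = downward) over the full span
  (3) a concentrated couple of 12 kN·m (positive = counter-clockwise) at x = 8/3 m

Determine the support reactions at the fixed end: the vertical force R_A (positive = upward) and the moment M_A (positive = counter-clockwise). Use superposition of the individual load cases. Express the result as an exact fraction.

R_A = -16 kN, M_A = 92/3 kN·m

Load 1 — triangular load w₀=20 kN/m (0→w₀ over full span):
  R_A = w₀L/2 = 20·8/2 = 80 kN
  M_A = w₀L²/3 = 20·8²/3 = 1280/3 kN·m
Load 2 — uniform load w=-12 kN/m over full span:
  R_A = wL = (-12)·8 = -96 kN
  M_A = wL²/2 = (-12)·8²/2 = -384 kN·m
Load 3 — applied couple M₀=12 kN·m at a=8/3 m (b=L-a=16/3):
  R_A = 0 kN
  M_A = -M₀ = -12 kN·m
Superposition: R_A = -16 kN, M_A = 92/3 kN·m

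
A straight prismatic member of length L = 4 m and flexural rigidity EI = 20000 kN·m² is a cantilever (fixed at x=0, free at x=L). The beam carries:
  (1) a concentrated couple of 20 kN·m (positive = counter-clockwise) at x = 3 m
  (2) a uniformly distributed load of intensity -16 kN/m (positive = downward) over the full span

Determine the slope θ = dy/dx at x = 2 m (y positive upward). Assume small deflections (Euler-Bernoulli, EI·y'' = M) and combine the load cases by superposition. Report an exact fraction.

Load 1 — applied couple M₀=20 kN·m at a=3 m (b=L-a=1):
  θ_1 = M₀x/EI  [x≤a] = 20·2/20000 = 1/500 rad
Load 2 — uniform load w=-16 kN/m over full span:
  θ_2 = -wx(x²-3Lx+3L²)/(6EI) = -(-16)·2·(2²-3·4·2+3·4²)/(6·20000) = 14/1875 rad
Superposition: θ = Σ θ_i = 71/7500 rad ≈ 0.009467 rad

θ(2) = 71/7500 rad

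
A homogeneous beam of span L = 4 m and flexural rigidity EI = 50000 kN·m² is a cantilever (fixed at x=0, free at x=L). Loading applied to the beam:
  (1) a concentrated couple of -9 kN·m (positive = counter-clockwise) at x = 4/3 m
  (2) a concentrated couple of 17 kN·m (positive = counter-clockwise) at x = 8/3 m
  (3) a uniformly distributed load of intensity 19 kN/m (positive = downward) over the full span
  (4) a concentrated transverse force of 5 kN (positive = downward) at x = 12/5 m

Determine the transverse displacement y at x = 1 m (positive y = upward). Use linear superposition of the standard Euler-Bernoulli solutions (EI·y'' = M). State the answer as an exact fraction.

Load 1 — applied couple M₀=-9 kN·m at a=4/3 m (b=L-a=8/3):
  y_1 = M₀x²/(2EI)  [x≤a] = (-9)·1²/(2·50000) = -9/100000 m
Load 2 — applied couple M₀=17 kN·m at a=8/3 m (b=L-a=4/3):
  y_2 = M₀x²/(2EI)  [x≤a] = 17·1²/(2·50000) = 17/100000 m
Load 3 — uniform load w=19 kN/m over full span:
  y_3 = -wx²(x²-4Lx+6L²)/(24EI) = -19·1²·(1²-4·4·1+6·4²)/(24·50000) = -513/400000 m
Load 4 — point force P=5 kN at a=12/5 m (b=L-a=8/5):
  y_4 = -Px²(3a-x)/(6EI)  [x≤a] = -5·1²·(3·(12/5)-1)/(6·50000) = -31/300000 m
Superposition: y = Σ y_i = -1567/1200000 m ≈ -0.001306 m

y(1) = -1567/1200000 m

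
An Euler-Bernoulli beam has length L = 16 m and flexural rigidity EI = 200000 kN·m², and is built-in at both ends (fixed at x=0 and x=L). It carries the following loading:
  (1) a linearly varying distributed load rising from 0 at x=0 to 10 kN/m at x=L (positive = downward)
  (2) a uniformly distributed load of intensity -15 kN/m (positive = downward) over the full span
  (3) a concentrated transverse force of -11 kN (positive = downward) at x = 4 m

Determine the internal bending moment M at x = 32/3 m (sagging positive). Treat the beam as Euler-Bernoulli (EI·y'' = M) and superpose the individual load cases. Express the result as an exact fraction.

M(32/3) = -20521/324 kN·m

Load 1 — triangular load w₀=10 kN/m (0→w₀ over full span):
  M_1 = 3w₀Lx/20 - w₀L²/30 - w₀x³/(6L) = 3·10·16·(32/3)/20 - 10·16²/30 - 10·(32/3)³/(6·16) = 3584/81 kN·m
Load 2 — uniform load w=-15 kN/m over full span:
  M_2 = wLx/2 - wL²/12 - wx²/2 = (-15)·16·(32/3)/2 - (-15)·16²/12 - (-15)·(32/3)²/2 = -320/3 kN·m
Load 3 — point force P=-11 kN at a=4 m (b=L-a=12):
  M_3 = Pa²(a+3b)(L-x)/L³ - Pa²b/L²  [x>a] = (-11)·4²·(4+3·12)·(16-(32/3))/16³ - (-11)·4²·12/16² = -11/12 kN·m
Superposition: M = Σ M_i = -20521/324 kN·m ≈ -63.336420 kN·m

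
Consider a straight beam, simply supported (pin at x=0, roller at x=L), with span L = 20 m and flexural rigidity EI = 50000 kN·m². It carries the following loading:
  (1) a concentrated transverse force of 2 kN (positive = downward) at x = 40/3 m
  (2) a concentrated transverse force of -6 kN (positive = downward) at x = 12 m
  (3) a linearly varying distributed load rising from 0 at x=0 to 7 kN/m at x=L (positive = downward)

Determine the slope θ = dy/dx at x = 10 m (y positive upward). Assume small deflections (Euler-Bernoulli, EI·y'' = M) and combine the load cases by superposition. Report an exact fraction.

θ(10) = -48461/40500000 rad

Load 1 — point force P=2 kN at a=40/3 m (b=L-a=20/3):
  θ_1 = -Pb(L²-b²-3x²)/(6LEI)  [x≤a] = -2·(20/3)·(20²-(20/3)²-3·10²)/(6·20·50000) = -1/8100 rad
Load 2 — point force P=-6 kN at a=12 m (b=L-a=8):
  θ_2 = -Pb(L²-b²-3x²)/(6LEI)  [x≤a] = -(-6)·8·(20²-8²-3·10²)/(6·20·50000) = 9/31250 rad
Load 3 — triangular load w₀=7 kN/m (0→w₀ over full span):
  θ_3 = -w₀(7L⁴-30L²x²+15x⁴)/(360LEI) = -7·(7·20⁴-30·20²·10²+15·10⁴)/(360·20·50000) = -49/36000 rad
Superposition: θ = Σ θ_i = -48461/40500000 rad ≈ -0.001197 rad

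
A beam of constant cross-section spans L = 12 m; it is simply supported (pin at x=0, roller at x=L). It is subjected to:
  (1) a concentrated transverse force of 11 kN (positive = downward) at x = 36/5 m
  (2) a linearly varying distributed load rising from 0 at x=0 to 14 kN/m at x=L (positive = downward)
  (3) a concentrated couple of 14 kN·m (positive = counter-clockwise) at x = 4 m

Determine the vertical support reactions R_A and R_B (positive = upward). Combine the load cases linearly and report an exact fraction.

Load 1 — point force P=11 kN at a=36/5 m (b=L-a=24/5):
  R_A = Pb/L = 11·(24/5)/12 = 22/5 kN
  R_B = Pa/L = 11·(36/5)/12 = 33/5 kN
Load 2 — triangular load w₀=14 kN/m (0→w₀ over full span):
  R_A = w₀L/6 = 14·12/6 = 28 kN
  R_B = w₀L/3 = 14·12/3 = 56 kN
Load 3 — applied couple M₀=14 kN·m at a=4 m (b=L-a=8):
  R_A = M₀/L = 14/12 = 7/6 kN
  R_B = -M₀/L = -14/12 = -7/6 kN
Superposition: R_A = 1007/30 kN, R_B = 1843/30 kN

R_A = 1007/30 kN, R_B = 1843/30 kN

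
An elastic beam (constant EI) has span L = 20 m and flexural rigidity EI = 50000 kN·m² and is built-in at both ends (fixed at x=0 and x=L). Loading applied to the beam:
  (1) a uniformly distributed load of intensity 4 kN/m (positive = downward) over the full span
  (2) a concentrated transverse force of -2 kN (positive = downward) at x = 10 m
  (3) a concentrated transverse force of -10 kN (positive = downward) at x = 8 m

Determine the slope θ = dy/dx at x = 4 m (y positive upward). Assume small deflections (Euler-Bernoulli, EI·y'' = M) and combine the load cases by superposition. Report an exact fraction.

θ(4) = -1129/312500 rad

Load 1 — uniform load w=4 kN/m over full span:
  θ_1 = -wx(L-x)(L-2x)/(12EI) = -4·4·(20-4)·(20-2·4)/(12·50000) = -16/3125 rad
Load 2 — point force P=-2 kN at a=10 m (b=L-a=10):
  θ_2 = -Pb²x(2aL-(3a+b)x)/(2L³EI)  [x≤a] = -(-2)·10²·4·(2·10·20-(3·10+10)·4)/(2·20³·50000) = 3/12500 rad
Load 3 — point force P=-10 kN at a=8 m (b=L-a=12):
  θ_3 = -Pb²x(2aL-(3a+b)x)/(2L³EI)  [x≤a] = -(-10)·12²·4·(2·8·20-(3·8+12)·4)/(2·20³·50000) = 99/78125 rad
Superposition: θ = Σ θ_i = -1129/312500 rad ≈ -0.003613 rad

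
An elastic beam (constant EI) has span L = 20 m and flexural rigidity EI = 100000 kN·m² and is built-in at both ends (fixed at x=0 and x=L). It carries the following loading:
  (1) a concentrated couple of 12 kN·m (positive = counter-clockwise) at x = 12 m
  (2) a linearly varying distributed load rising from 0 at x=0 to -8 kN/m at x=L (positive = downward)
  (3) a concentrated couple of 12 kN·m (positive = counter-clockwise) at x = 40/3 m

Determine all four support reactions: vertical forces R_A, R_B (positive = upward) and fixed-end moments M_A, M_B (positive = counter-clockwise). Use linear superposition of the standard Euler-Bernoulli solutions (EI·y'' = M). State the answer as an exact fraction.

Load 1 — applied couple M₀=12 kN·m at a=12 m (b=L-a=8):
  R_A = 6M₀ab/L³ = 6·12·12·8/20³ = 108/125 kN
  M_A = M₀b(2a-b)/L² = 12·8·(2·12-8)/20² = 96/25 kN·m
  R_B = -6M₀ab/L³ = -6·12·12·8/20³ = -108/125 kN
  M_B = M₀a(2b-a)/L² = 12·12·(2·8-12)/20² = 36/25 kN·m
Load 2 — triangular load w₀=-8 kN/m (0→w₀ over full span):
  R_A = 3w₀L/20 = 3·(-8)·20/20 = -24 kN
  M_A = w₀L²/30 = (-8)·20²/30 = -320/3 kN·m
  R_B = 7w₀L/20 = 7·(-8)·20/20 = -56 kN
  M_B = -w₀L²/20 = -(-8)·20²/20 = 160 kN·m
Load 3 — applied couple M₀=12 kN·m at a=40/3 m (b=L-a=20/3):
  R_A = 6M₀ab/L³ = 6·12·(40/3)·(20/3)/20³ = 4/5 kN
  M_A = M₀b(2a-b)/L² = 12·(20/3)·(2·(40/3)-(20/3))/20² = 4 kN·m
  R_B = -6M₀ab/L³ = -6·12·(40/3)·(20/3)/20³ = -4/5 kN
  M_B = M₀a(2b-a)/L² = 12·(40/3)·(2·(20/3)-(40/3))/20² = 0 kN·m
Superposition: R_A = -2792/125 kN, M_A = -7412/75 kN·m, R_B = -7208/125 kN, M_B = 4036/25 kN·m

R_A = -2792/125 kN, M_A = -7412/75 kN·m, R_B = -7208/125 kN, M_B = 4036/25 kN·m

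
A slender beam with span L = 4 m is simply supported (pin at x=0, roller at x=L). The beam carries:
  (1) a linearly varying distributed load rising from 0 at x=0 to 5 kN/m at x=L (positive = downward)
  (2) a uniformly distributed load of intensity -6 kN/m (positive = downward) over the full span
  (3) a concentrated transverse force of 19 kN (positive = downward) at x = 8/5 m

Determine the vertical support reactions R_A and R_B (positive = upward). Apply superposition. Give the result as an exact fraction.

Load 1 — triangular load w₀=5 kN/m (0→w₀ over full span):
  R_A = w₀L/6 = 5·4/6 = 10/3 kN
  R_B = w₀L/3 = 5·4/3 = 20/3 kN
Load 2 — uniform load w=-6 kN/m over full span:
  R_A = wL/2 = (-6)·4/2 = -12 kN
  R_B = wL/2 = (-6)·4/2 = -12 kN
Load 3 — point force P=19 kN at a=8/5 m (b=L-a=12/5):
  R_A = Pb/L = 19·(12/5)/4 = 57/5 kN
  R_B = Pa/L = 19·(8/5)/4 = 38/5 kN
Superposition: R_A = 41/15 kN, R_B = 34/15 kN

R_A = 41/15 kN, R_B = 34/15 kN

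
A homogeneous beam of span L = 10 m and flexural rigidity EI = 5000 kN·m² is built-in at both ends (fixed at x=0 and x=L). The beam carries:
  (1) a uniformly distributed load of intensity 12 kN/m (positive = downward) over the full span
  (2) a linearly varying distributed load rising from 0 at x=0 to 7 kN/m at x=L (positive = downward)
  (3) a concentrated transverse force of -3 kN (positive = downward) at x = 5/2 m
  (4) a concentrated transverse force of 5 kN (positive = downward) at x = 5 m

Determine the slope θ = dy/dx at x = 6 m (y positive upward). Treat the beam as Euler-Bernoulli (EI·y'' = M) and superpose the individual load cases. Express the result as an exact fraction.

Load 1 — uniform load w=12 kN/m over full span:
  θ_1 = -wx(L-x)(L-2x)/(12EI) = -12·6·(10-6)·(10-2·6)/(12·5000) = 6/625 rad
Load 2 — triangular load w₀=7 kN/m (0→w₀ over full span):
  θ_2 = -w₀(2x(L-x)(L-2x)(x+2L)+x²(L-x)²)/(120LEI) = -7·(2·6·(10-6)·(10-2·6)·(6+2·10)+6²·(10-6)²)/(120·10·5000) = 7/3125 rad
Load 3 — point force P=-3 kN at a=5/2 m (b=L-a=15/2):
  θ_3 = Pa²(L-x)(2bL-(3b+a)(L-x))/(2L³EI)  [x>a] = (-3)·(5/2)²·(10-6)·(2·(15/2)·10-(3·(15/2)+(5/2))·(10-6))/(2·10³·5000) = -3/8000 rad
Load 4 — point force P=5 kN at a=5 m (b=L-a=5):
  θ_4 = Pa²(L-x)(2bL-(3b+a)(L-x))/(2L³EI)  [x>a] = 5·5²·(10-6)·(2·5·10-(3·5+5)·(10-6))/(2·10³·5000) = 1/1000 rad
Superposition: θ = Σ θ_i = 2493/200000 rad ≈ 0.012465 rad

θ(6) = 2493/200000 rad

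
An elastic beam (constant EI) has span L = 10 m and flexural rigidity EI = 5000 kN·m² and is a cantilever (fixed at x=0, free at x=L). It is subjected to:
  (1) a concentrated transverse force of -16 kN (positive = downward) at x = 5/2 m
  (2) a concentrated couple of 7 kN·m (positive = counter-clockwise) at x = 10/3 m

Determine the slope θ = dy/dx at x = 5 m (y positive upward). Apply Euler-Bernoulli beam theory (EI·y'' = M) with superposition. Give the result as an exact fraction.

θ(5) = 11/750 rad

Load 1 — point force P=-16 kN at a=5/2 m (b=L-a=15/2):
  θ_1 = -Pa²/(2EI)  [x>a] = -(-16)·(5/2)²/(2·5000) = 1/100 rad
Load 2 — applied couple M₀=7 kN·m at a=10/3 m (b=L-a=20/3):
  θ_2 = M₀a/EI  [x>a] = 7·(10/3)/5000 = 7/1500 rad
Superposition: θ = Σ θ_i = 11/750 rad ≈ 0.014667 rad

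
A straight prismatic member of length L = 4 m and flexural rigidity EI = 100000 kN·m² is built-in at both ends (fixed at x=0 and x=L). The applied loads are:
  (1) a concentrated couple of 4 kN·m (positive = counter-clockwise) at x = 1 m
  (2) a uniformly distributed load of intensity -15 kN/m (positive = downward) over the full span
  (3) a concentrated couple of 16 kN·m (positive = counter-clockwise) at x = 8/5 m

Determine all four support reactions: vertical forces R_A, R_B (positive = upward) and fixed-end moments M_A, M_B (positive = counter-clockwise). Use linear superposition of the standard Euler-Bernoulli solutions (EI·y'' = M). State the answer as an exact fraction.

R_A = -4623/200 kN, M_A = -1883/100 kN·m, R_B = -7377/200 kN, M_B = 2637/100 kN·m

Load 1 — applied couple M₀=4 kN·m at a=1 m (b=L-a=3):
  R_A = 6M₀ab/L³ = 6·4·1·3/4³ = 9/8 kN
  M_A = M₀b(2a-b)/L² = 4·3·(2·1-3)/4² = -3/4 kN·m
  R_B = -6M₀ab/L³ = -6·4·1·3/4³ = -9/8 kN
  M_B = M₀a(2b-a)/L² = 4·1·(2·3-1)/4² = 5/4 kN·m
Load 2 — uniform load w=-15 kN/m over full span:
  R_A = wL/2 = (-15)·4/2 = -30 kN
  M_A = wL²/12 = (-15)·4²/12 = -20 kN·m
  R_B = wL/2 = (-15)·4/2 = -30 kN
  M_B = -wL²/12 = -(-15)·4²/12 = 20 kN·m
Load 3 — applied couple M₀=16 kN·m at a=8/5 m (b=L-a=12/5):
  R_A = 6M₀ab/L³ = 6·16·(8/5)·(12/5)/4³ = 144/25 kN
  M_A = M₀b(2a-b)/L² = 16·(12/5)·(2·(8/5)-(12/5))/4² = 48/25 kN·m
  R_B = -6M₀ab/L³ = -6·16·(8/5)·(12/5)/4³ = -144/25 kN
  M_B = M₀a(2b-a)/L² = 16·(8/5)·(2·(12/5)-(8/5))/4² = 128/25 kN·m
Superposition: R_A = -4623/200 kN, M_A = -1883/100 kN·m, R_B = -7377/200 kN, M_B = 2637/100 kN·m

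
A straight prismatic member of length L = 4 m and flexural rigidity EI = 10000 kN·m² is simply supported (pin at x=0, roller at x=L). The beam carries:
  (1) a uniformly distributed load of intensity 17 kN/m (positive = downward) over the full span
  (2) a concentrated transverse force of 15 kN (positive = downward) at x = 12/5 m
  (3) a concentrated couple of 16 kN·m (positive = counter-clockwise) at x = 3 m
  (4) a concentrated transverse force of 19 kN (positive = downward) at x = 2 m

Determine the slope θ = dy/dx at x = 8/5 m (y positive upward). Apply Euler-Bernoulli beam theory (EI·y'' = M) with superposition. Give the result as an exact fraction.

θ(8/5) = -11087/3750000 rad

Load 1 — uniform load w=17 kN/m over full span:
  θ_1 = -w(L³-6Lx²+4x³)/(24EI) = -17·(4³-6·4·(8/5)²+4·(8/5)³)/(24·10000) = -629/468750 rad
Load 2 — point force P=15 kN at a=12/5 m (b=L-a=8/5):
  θ_2 = -Pb(L²-b²-3x²)/(6LEI)  [x≤a] = -15·(8/5)·(4²-(8/5)²-3·(8/5)²)/(6·4·10000) = -9/15625 rad
Load 3 — applied couple M₀=16 kN·m at a=3 m (b=L-a=1):
  θ_3 = (M₀x²/(2L)+C₁)/EI  [x≤a] with C₁=M₀(3b²-L²)/(6L)=-26/3 = (16·(8/5)²/(2·4)+(-26/3))/10000 = -133/375000 rad
Load 4 — point force P=19 kN at a=2 m (b=L-a=2):
  θ_4 = -Pb(L²-b²-3x²)/(6LEI)  [x≤a] = -19·2·(4²-2²-3·(8/5)²)/(6·4·10000) = -171/250000 rad
Superposition: θ = Σ θ_i = -11087/3750000 rad ≈ -0.002957 rad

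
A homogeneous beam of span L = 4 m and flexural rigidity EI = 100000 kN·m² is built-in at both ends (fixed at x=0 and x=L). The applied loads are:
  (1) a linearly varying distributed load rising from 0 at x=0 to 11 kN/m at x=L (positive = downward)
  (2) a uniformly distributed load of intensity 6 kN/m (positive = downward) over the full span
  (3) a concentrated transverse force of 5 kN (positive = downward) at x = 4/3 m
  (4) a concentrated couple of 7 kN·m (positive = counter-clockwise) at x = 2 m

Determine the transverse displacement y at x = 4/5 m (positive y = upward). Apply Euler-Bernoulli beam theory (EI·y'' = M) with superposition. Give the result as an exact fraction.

y(4/5) = -2485777/63281250000 m

Load 1 — triangular load w₀=11 kN/m (0→w₀ over full span):
  y_1 = -w₀x²(L-x)²(x+2L)/(120LEI) = -11·(4/5)²·(4-(4/5))²·((4/5)+2·4)/(120·4·100000) = -1936/146484375 m
Load 2 — uniform load w=6 kN/m over full span:
  y_2 = -wx²(L-x)²/(24EI) = -6·(4/5)²·(4-(4/5))²/(24·100000) = -32/1953125 m
Load 3 — point force P=5 kN at a=4/3 m (b=L-a=8/3):
  y_3 = -Pb²x²(3aL-(3a+b)x)/(6L³EI)  [x≤a] = -5·(8/3)²·(4/5)²·(3·(4/3)·4-(3·(4/3)+(8/3))·(4/5))/(6·4³·100000) = -8/1265625 m
Load 4 — applied couple M₀=7 kN·m at a=2 m (b=L-a=2):
  y_4 = (R_Ax³/6 - M_Ax²/2)/EI  [x≤a] with R_A=21/8, M_A=7/4 = ((21/8)·(4/5)³/6 - (7/4)·(4/5)²/2)/100000 = -21/6250000 m
Superposition: y = Σ y_i = -2485777/63281250000 m ≈ -0.000039 m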